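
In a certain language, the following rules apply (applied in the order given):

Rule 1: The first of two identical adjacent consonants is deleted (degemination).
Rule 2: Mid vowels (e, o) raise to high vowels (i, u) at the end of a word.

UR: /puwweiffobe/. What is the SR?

Rule 1 (degemination): /ww/ is a geminate; the first /w/ deletes. /ff/ is a geminate; the first /f/ deletes. /puwweiffobe/ → puweifobe.
Rule 2 (final vowel raising): /e/ is a mid vowel in word-final position, so it raises to [i]. /puweifobe/ → puweifobi.

puweifobi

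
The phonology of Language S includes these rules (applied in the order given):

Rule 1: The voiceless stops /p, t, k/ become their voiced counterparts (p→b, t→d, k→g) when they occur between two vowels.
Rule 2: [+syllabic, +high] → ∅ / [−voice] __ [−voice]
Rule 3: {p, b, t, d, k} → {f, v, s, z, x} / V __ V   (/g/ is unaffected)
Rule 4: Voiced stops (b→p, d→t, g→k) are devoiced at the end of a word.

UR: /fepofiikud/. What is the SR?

Rule 1 (intervocalic voicing): /p/ is a voiceless stop between vowels /e/ and /o/, so it voices to [b]. /k/ is a voiceless stop between vowels /i/ and /u/, so it voices to [g]. /fepofiikud/ → febofiigud.
Rule 2 (high vowel syncope): no segment meets the environment; /febofiigud/ is unchanged.
Rule 3 (intervocalic spirantization): /b/ is a stop between vowels /e/ and /o/, so it spirantizes to the fricative [v]. /febofiigud/ → fevofiigud.
Rule 4 (final devoicing): /d/ is a voiced stop in word-final position, so it devoices to [t]. /fevofiigud/ → fevofiigut.

fevofiigut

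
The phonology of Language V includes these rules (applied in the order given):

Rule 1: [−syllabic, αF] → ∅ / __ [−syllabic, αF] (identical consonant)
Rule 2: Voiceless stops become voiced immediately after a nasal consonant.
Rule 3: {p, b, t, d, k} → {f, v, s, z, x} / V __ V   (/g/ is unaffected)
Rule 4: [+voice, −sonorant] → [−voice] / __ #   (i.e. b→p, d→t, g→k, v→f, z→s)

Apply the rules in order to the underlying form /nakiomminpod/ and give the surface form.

Rule 1 (degemination): /mm/ is a geminate; the first /m/ deletes. /nakiomminpod/ → nakiominpod.
Rule 2 (post-nasal voicing): /p/ is a voiceless stop immediately after the nasal /n/, so it voices to [b]. /nakiominpod/ → nakiominbod.
Rule 3 (intervocalic spirantization): /k/ is a stop between vowels /a/ and /i/, so it spirantizes to the fricative [x]. /nakiominbod/ → naxiominbod.
Rule 4 (final devoicing): /d/ is a voiced obstruent in word-final position, so it devoices to [t]. /naxiominbod/ → naxiominbot.

naxiominbot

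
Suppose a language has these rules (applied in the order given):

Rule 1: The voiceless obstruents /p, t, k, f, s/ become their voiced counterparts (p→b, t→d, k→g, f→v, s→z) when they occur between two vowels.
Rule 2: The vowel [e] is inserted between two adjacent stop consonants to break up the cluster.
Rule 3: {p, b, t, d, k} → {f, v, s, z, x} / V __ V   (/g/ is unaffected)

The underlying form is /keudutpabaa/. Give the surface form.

keuzusefavaa

Rule 1 (intervocalic voicing): no segment meets the environment; /keudutpabaa/ is unchanged.
Rule 2 (stop-cluster e-epenthesis): /t/ and /p/ form a stop–stop cluster, so [e] is inserted between them. /keudutpabaa/ → keudutepabaa.
Rule 3 (intervocalic spirantization): /d/ is a stop between vowels /u/ and /u/, so it spirantizes to the fricative [z]. /t/ is a stop between vowels /u/ and /e/, so it spirantizes to the fricative [s]. /p/ is a stop between vowels /e/ and /a/, so it spirantizes to the fricative [f]. /b/ is a stop between vowels /a/ and /a/, so it spirantizes to the fricative [v]. /keudutepabaa/ → keuzusefavaa.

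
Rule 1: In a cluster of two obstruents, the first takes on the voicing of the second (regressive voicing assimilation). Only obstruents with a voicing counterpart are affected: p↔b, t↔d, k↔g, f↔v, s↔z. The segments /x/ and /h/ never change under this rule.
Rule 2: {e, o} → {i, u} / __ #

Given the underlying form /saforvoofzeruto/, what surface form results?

saforvoovzerutu

Rule 1 (regressive voicing assimilation): /f/ precedes the voiced obstruent /z/, so it voices to [v] by assimilation. /saforvoofzeruto/ → saforvoovzeruto.
Rule 2 (final vowel raising): /o/ is a mid vowel in word-final position, so it raises to [u]. /saforvoovzeruto/ → saforvoovzerutu.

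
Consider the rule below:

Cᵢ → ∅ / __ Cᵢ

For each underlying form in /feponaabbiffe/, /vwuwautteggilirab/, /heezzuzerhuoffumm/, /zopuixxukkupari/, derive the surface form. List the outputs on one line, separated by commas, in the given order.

/feponaabbiffe/: /bb/ is a geminate; the first /b/ deletes. /ff/ is a geminate; the first /f/ deletes. → [feponaabife].
/vwuwautteggilirab/: /tt/ is a geminate; the first /t/ deletes. /gg/ is a geminate; the first /g/ deletes. → [vwuwautegilirab].
/heezzuzerhuoffumm/: /zz/ is a geminate; the first /z/ deletes. /ff/ is a geminate; the first /f/ deletes. /mm/ is a geminate; the first /m/ deletes. → [heezuzerhuofum].
/zopuixxukkupari/: /xx/ is a geminate; the first /x/ deletes. /kk/ is a geminate; the first /k/ deletes. → [zopuixukupari].

feponaabife, vwuwautegilirab, heezuzerhuofum, zopuixukupari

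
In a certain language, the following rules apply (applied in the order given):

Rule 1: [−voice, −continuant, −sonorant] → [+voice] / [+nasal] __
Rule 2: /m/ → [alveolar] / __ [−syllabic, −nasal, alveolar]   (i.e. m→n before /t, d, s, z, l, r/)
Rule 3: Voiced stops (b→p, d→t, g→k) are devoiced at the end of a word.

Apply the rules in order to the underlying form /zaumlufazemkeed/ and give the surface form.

zaunlufazemgeet

Rule 1 (post-nasal voicing): /k/ is a voiceless stop immediately after the nasal /m/, so it voices to [g]. /zaumlufazemkeed/ → zaumlufazemgeed.
Rule 2 (nasal place assimilation): /m/ precedes the alveolar consonant /l/, so it assimilates in place to [n]. /zaumlufazemgeed/ → zaunlufazemgeed.
Rule 3 (final devoicing): /d/ is a voiced stop in word-final position, so it devoices to [t]. /zaunlufazemgeed/ → zaunlufazemgeet.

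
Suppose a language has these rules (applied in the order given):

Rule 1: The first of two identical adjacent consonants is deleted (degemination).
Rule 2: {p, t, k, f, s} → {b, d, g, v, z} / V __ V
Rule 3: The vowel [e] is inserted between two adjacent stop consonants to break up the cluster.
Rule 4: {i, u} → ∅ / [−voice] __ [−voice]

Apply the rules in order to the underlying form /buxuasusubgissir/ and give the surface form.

Rule 1 (degemination): /ss/ is a geminate; the first /s/ deletes. /buxuasusubgissir/ → buxuasusubgisir.
Rule 2 (intervocalic voicing): /s/ is a voiceless obstruent between vowels /a/ and /u/, so it voices to [z]. /s/ is a voiceless obstruent between vowels /u/ and /u/, so it voices to [z]. /s/ is a voiceless obstruent between vowels /i/ and /i/, so it voices to [z]. /buxuasusubgisir/ → buxuazuzubgizir.
Rule 3 (stop-cluster e-epenthesis): /b/ and /g/ form a stop–stop cluster, so [e] is inserted between them. /buxuazuzubgizir/ → buxuazuzubegizir.
Rule 4 (high vowel syncope): no segment meets the environment; /buxuazuzubegizir/ is unchanged.

buxuazuzubegizir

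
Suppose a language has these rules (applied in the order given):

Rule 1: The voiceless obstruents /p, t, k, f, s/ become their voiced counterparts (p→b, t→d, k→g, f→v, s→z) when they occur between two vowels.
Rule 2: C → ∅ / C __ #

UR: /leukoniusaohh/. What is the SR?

Rule 1 (intervocalic voicing): /k/ is a voiceless obstruent between vowels /u/ and /o/, so it voices to [g]. /s/ is a voiceless obstruent between vowels /u/ and /a/, so it voices to [z]. /leukoniusaohh/ → leugoniuzaohh.
Rule 2 (final cluster simplification): /h/ is the second consonant of a word-final cluster /hh/, so it deletes. /leugoniuzaohh/ → leugoniuzaoh.

leugoniuzaoh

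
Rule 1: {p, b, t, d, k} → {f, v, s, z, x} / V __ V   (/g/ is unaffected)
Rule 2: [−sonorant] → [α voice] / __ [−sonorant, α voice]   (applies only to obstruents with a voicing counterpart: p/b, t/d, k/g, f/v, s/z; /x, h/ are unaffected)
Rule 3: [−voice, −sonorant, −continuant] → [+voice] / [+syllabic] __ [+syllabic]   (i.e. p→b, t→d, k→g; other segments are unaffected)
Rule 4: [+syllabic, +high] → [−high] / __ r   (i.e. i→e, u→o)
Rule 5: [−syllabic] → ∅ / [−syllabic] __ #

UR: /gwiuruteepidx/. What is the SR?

gwioruseefit

Rule 1 (intervocalic spirantization): /t/ is a stop between vowels /u/ and /e/, so it spirantizes to the fricative [s]. /p/ is a stop between vowels /e/ and /i/, so it spirantizes to the fricative [f]. /gwiuruteepidx/ → gwiuruseefidx.
Rule 2 (regressive voicing assimilation): /d/ precedes the voiceless obstruent /x/, so it devoices to [t] by assimilation. /gwiuruseefidx/ → gwiuruseefitx.
Rule 3 (intervocalic voicing): no segment meets the environment; /gwiuruseefitx/ is unchanged.
Rule 4 (pre-rhotic lowering): /u/ is a high vowel immediately before /r/, so it lowers to [o]. /gwiuruseefitx/ → gwioruseefitx.
Rule 5 (final cluster simplification): /x/ is the second consonant of a word-final cluster /tx/, so it deletes. /gwioruseefitx/ → gwioruseefit.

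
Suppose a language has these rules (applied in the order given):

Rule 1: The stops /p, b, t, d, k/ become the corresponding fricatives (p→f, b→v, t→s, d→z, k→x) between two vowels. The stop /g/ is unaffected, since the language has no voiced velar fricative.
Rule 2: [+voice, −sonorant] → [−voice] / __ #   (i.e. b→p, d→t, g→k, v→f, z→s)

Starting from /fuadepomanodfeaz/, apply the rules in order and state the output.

fuazefomanodfeas

Rule 1 (intervocalic spirantization): /d/ is a stop between vowels /a/ and /e/, so it spirantizes to the fricative [z]. /p/ is a stop between vowels /e/ and /o/, so it spirantizes to the fricative [f]. /fuadepomanodfeaz/ → fuazefomanodfeaz.
Rule 2 (final devoicing): /z/ is a voiced obstruent in word-final position, so it devoices to [s]. /fuazefomanodfeaz/ → fuazefomanodfeas.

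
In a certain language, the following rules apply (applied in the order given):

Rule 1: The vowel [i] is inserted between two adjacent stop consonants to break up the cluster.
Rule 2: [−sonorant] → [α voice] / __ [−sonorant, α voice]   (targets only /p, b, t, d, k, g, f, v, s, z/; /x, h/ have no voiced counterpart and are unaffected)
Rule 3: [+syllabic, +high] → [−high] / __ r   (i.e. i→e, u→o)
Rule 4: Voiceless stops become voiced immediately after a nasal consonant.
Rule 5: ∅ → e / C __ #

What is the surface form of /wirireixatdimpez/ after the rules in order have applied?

Rule 1 (stop-cluster i-epenthesis): /t/ and /d/ form a stop–stop cluster, so [i] is inserted between them. /wirireixatdimpez/ → wirireixatidimpez.
Rule 2 (regressive voicing assimilation): no segment meets the environment; /wirireixatidimpez/ is unchanged.
Rule 3 (pre-rhotic lowering): /i/ is a high vowel immediately before /r/, so it lowers to [e]. /i/ is a high vowel immediately before /r/, so it lowers to [e]. /wirireixatidimpez/ → werereixatidimpez.
Rule 4 (post-nasal voicing): /p/ is a voiceless stop immediately after the nasal /m/, so it voices to [b]. /werereixatidimpez/ → werereixatidimbez.
Rule 5 (final e-epenthesis): the form ends in the consonant /z/, so [e] is inserted word-finally. /werereixatidimbez/ → werereixatidimbeze.

werereixatidimbeze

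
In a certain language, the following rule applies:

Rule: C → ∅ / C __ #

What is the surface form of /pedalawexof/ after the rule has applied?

pedalawexof

No segment of /pedalawexof/ meets the structural description of the rule, so the form surfaces unchanged.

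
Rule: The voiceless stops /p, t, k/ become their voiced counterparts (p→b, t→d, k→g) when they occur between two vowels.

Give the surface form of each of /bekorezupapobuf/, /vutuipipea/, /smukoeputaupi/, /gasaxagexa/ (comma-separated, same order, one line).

/bekorezupapobuf/: /k/ is a voiceless stop between vowels /e/ and /o/, so it voices to [g]. /p/ is a voiceless stop between vowels /u/ and /a/, so it voices to [b]. /p/ is a voiceless stop between vowels /a/ and /o/, so it voices to [b]. → [begorezubabobuf].
/vutuipipea/: /t/ is a voiceless stop between vowels /u/ and /u/, so it voices to [d]. /p/ is a voiceless stop between vowels /i/ and /i/, so it voices to [b]. /p/ is a voiceless stop between vowels /i/ and /e/, so it voices to [b]. → [vuduibibea].
/smukoeputaupi/: /k/ is a voiceless stop between vowels /u/ and /o/, so it voices to [g]. /p/ is a voiceless stop between vowels /e/ and /u/, so it voices to [b]. /t/ is a voiceless stop between vowels /u/ and /a/, so it voices to [d]. /p/ is a voiceless stop between vowels /u/ and /i/, so it voices to [b]. → [smugoebudaubi].
/gasaxagexa/: the rule's environment is not met; surfaces unchanged as [gasaxagexa].

begorezubabobuf, vuduibibea, smugoebudaubi, gasaxagexa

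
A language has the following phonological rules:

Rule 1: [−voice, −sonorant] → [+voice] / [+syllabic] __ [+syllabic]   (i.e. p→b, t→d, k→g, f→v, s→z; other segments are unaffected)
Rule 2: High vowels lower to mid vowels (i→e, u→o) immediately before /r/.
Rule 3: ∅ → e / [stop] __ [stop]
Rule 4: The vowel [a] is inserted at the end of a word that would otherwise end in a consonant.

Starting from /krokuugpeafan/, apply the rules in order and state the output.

kroguugepeavana

Rule 1 (intervocalic voicing): /k/ is a voiceless obstruent between vowels /o/ and /u/, so it voices to [g]. /f/ is a voiceless obstruent between vowels /a/ and /a/, so it voices to [v]. /krokuugpeafan/ → kroguugpeavan.
Rule 2 (pre-rhotic lowering): no segment meets the environment; /kroguugpeavan/ is unchanged.
Rule 3 (stop-cluster e-epenthesis): /g/ and /p/ form a stop–stop cluster, so [e] is inserted between them. /kroguugpeavan/ → kroguugepeavan.
Rule 4 (final a-epenthesis): the form ends in the consonant /n/, so [a] is inserted word-finally. /kroguugepeavan/ → kroguugepeavana.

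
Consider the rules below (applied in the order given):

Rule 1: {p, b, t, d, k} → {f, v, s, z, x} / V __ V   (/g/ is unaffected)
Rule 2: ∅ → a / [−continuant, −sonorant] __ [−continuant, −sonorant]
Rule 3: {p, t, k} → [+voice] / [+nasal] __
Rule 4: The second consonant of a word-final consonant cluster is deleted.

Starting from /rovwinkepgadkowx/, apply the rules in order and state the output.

rovwingepagadakow

Rule 1 (intervocalic spirantization): no segment meets the environment; /rovwinkepgadkowx/ is unchanged.
Rule 2 (stop-cluster a-epenthesis): /p/ and /g/ form a stop–stop cluster, so [a] is inserted between them. /d/ and /k/ form a stop–stop cluster, so [a] is inserted between them. /rovwinkepgadkowx/ → rovwinkepagadakowx.
Rule 3 (post-nasal voicing): /k/ is a voiceless stop immediately after the nasal /n/, so it voices to [g]. /rovwinkepagadakowx/ → rovwingepagadakowx.
Rule 4 (final cluster simplification): /x/ is the second consonant of a word-final cluster /wx/, so it deletes. /rovwingepagadakowx/ → rovwingepagadakow.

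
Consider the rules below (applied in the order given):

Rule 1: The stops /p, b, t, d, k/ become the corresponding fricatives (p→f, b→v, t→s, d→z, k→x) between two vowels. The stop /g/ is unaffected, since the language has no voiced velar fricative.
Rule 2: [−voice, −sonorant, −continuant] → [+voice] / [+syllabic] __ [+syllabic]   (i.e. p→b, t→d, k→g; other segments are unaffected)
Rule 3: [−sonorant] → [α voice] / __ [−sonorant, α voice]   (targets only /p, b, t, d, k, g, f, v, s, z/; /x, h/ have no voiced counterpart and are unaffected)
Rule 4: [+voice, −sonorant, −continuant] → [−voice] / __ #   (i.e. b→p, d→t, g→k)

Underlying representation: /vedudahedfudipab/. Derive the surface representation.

Rule 1 (intervocalic spirantization): /d/ is a stop between vowels /e/ and /u/, so it spirantizes to the fricative [z]. /d/ is a stop between vowels /u/ and /a/, so it spirantizes to the fricative [z]. /d/ is a stop between vowels /u/ and /i/, so it spirantizes to the fricative [z]. /p/ is a stop between vowels /i/ and /a/, so it spirantizes to the fricative [f]. /vedudahedfudipab/ → vezuzahedfuzifab.
Rule 2 (intervocalic voicing): no segment meets the environment; /vezuzahedfuzifab/ is unchanged.
Rule 3 (regressive voicing assimilation): /d/ precedes the voiceless obstruent /f/, so it devoices to [t] by assimilation. /vezuzahedfuzifab/ → vezuzahetfuzifab.
Rule 4 (final devoicing): /b/ is a voiced stop in word-final position, so it devoices to [p]. /vezuzahetfuzifab/ → vezuzahetfuzifap.

vezuzahetfuzifap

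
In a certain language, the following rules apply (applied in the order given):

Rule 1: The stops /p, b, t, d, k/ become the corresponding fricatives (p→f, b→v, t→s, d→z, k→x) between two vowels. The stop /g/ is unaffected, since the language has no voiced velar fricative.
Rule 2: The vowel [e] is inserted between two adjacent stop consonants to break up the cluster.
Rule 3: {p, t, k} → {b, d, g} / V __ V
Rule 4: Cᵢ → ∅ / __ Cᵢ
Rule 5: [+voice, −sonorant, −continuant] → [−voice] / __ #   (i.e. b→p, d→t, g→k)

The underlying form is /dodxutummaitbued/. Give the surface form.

dodxusumaidebuet

Rule 1 (intervocalic spirantization): /t/ is a stop between vowels /u/ and /u/, so it spirantizes to the fricative [s]. /dodxutummaitbued/ → dodxusummaitbued.
Rule 2 (stop-cluster e-epenthesis): /t/ and /b/ form a stop–stop cluster, so [e] is inserted between them. /dodxusummaitbued/ → dodxusummaitebued.
Rule 3 (intervocalic voicing): /t/ is a voiceless stop between vowels /i/ and /e/, so it voices to [d]. /dodxusummaitebued/ → dodxusummaidebued.
Rule 4 (degemination): /mm/ is a geminate; the first /m/ deletes. /dodxusummaidebued/ → dodxusumaidebued.
Rule 5 (final devoicing): /d/ is a voiced stop in word-final position, so it devoices to [t]. /dodxusumaidebued/ → dodxusumaidebuet.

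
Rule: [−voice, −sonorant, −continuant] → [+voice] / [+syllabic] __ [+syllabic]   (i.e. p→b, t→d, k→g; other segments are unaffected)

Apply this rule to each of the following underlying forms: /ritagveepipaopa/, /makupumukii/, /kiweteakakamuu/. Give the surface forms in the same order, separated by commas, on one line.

ridagveebibaoba, magubumugii, kiwedeagagamuu

/ritagveepipaopa/: /t/ is a voiceless stop between vowels /i/ and /a/, so it voices to [d]. /p/ is a voiceless stop between vowels /e/ and /i/, so it voices to [b]. /p/ is a voiceless stop between vowels /i/ and /a/, so it voices to [b]. /p/ is a voiceless stop between vowels /o/ and /a/, so it voices to [b]. → [ridagveebibaoba].
/makupumukii/: /k/ is a voiceless stop between vowels /a/ and /u/, so it voices to [g]. /p/ is a voiceless stop between vowels /u/ and /u/, so it voices to [b]. /k/ is a voiceless stop between vowels /u/ and /i/, so it voices to [g]. → [magubumugii].
/kiweteakakamuu/: /t/ is a voiceless stop between vowels /e/ and /e/, so it voices to [d]. /k/ is a voiceless stop between vowels /a/ and /a/, so it voices to [g]. /k/ is a voiceless stop between vowels /a/ and /a/, so it voices to [g]. → [kiwedeagagamuu].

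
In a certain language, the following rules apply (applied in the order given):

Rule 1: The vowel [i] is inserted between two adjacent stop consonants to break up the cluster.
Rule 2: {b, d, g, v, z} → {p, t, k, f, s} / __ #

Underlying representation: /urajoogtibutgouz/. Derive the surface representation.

urajoogitibutigous

Rule 1 (stop-cluster i-epenthesis): /g/ and /t/ form a stop–stop cluster, so [i] is inserted between them. /t/ and /g/ form a stop–stop cluster, so [i] is inserted between them. /urajoogtibutgouz/ → urajoogitibutigouz.
Rule 2 (final devoicing): /z/ is a voiced obstruent in word-final position, so it devoices to [s]. /urajoogitibutigouz/ → urajoogitibutigous.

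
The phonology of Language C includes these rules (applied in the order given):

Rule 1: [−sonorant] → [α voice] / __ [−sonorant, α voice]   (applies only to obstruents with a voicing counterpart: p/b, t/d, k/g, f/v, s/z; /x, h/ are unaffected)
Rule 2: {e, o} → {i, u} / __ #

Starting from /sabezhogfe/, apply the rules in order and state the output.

Rule 1 (regressive voicing assimilation): /z/ precedes the voiceless obstruent /h/, so it devoices to [s] by assimilation. /g/ precedes the voiceless obstruent /f/, so it devoices to [k] by assimilation. /sabezhogfe/ → sabeshokfe.
Rule 2 (final vowel raising): /e/ is a mid vowel in word-final position, so it raises to [i]. /sabeshokfe/ → sabeshokfi.

sabeshokfi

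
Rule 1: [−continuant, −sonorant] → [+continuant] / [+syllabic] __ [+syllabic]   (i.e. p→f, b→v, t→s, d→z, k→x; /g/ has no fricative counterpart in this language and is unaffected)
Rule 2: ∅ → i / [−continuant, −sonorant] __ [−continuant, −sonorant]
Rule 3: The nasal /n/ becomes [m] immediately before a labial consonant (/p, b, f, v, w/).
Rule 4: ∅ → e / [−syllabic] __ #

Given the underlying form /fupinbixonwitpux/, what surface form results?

Rule 1 (intervocalic spirantization): /p/ is a stop between vowels /u/ and /i/, so it spirantizes to the fricative [f]. /fupinbixonwitpux/ → fufinbixonwitpux.
Rule 2 (stop-cluster i-epenthesis): /t/ and /p/ form a stop–stop cluster, so [i] is inserted between them. /fufinbixonwitpux/ → fufinbixonwitipux.
Rule 3 (nasal place assimilation): /n/ precedes the labial consonant /b/, so it assimilates in place to [m]. /n/ precedes the labial consonant /w/, so it assimilates in place to [m]. /fufinbixonwitipux/ → fufimbixomwitipux.
Rule 4 (final e-epenthesis): the form ends in the consonant /x/, so [e] is inserted word-finally. /fufimbixomwitipux/ → fufimbixomwitipuxe.

fufimbixomwitipuxe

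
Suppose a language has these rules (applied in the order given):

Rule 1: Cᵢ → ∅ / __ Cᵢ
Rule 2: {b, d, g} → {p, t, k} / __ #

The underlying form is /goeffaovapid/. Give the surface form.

Rule 1 (degemination): /ff/ is a geminate; the first /f/ deletes. /goeffaovapid/ → goefaovapid.
Rule 2 (final devoicing): /d/ is a voiced stop in word-final position, so it devoices to [t]. /goefaovapid/ → goefaovapit.

goefaovapit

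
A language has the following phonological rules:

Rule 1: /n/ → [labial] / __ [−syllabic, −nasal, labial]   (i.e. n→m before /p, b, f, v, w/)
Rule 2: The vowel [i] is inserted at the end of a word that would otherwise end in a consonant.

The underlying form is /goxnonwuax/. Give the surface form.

goxnomwuaxi

Rule 1 (nasal place assimilation): /n/ precedes the labial consonant /w/, so it assimilates in place to [m]. /goxnonwuax/ → goxnomwuax.
Rule 2 (final i-epenthesis): the form ends in the consonant /x/, so [i] is inserted word-finally. /goxnomwuax/ → goxnomwuaxi.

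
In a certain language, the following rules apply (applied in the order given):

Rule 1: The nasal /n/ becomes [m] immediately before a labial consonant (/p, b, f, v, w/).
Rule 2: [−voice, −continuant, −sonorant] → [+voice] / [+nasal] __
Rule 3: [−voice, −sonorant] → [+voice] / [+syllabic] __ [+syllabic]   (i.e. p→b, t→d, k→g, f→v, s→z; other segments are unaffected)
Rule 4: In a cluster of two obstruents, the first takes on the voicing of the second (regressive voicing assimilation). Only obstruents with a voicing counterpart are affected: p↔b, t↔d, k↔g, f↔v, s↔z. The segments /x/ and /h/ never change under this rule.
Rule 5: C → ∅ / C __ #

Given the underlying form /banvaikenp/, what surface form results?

bamvaigem

Rule 1 (nasal place assimilation): /n/ precedes the labial consonant /v/, so it assimilates in place to [m]. /n/ precedes the labial consonant /p/, so it assimilates in place to [m]. /banvaikenp/ → bamvaikemp.
Rule 2 (post-nasal voicing): /p/ is a voiceless stop immediately after the nasal /m/, so it voices to [b]. /bamvaikemp/ → bamvaikemb.
Rule 3 (intervocalic voicing): /k/ is a voiceless obstruent between vowels /i/ and /e/, so it voices to [g]. /bamvaikemb/ → bamvaigemb.
Rule 4 (regressive voicing assimilation): no segment meets the environment; /bamvaigemb/ is unchanged.
Rule 5 (final cluster simplification): /b/ is the second consonant of a word-final cluster /mb/, so it deletes. /bamvaigemb/ → bamvaigem.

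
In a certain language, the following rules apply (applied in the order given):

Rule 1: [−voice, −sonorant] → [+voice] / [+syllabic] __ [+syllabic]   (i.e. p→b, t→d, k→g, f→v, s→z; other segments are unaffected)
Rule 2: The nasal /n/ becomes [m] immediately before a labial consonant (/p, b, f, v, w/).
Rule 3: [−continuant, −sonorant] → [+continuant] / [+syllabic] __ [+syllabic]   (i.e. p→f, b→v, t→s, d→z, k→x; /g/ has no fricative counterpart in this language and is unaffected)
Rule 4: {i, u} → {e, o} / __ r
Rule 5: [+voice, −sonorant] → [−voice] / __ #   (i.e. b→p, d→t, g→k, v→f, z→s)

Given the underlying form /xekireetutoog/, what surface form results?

Rule 1 (intervocalic voicing): /k/ is a voiceless obstruent between vowels /e/ and /i/, so it voices to [g]. /t/ is a voiceless obstruent between vowels /e/ and /u/, so it voices to [d]. /t/ is a voiceless obstruent between vowels /u/ and /o/, so it voices to [d]. /xekireetutoog/ → xegireedudoog.
Rule 2 (nasal place assimilation): no segment meets the environment; /xegireedudoog/ is unchanged.
Rule 3 (intervocalic spirantization): /d/ is a stop between vowels /e/ and /u/, so it spirantizes to the fricative [z]. /d/ is a stop between vowels /u/ and /o/, so it spirantizes to the fricative [z]. /xegireedudoog/ → xegireezuzoog.
Rule 4 (pre-rhotic lowering): /i/ is a high vowel immediately before /r/, so it lowers to [e]. /xegireezuzoog/ → xegereezuzoog.
Rule 5 (final devoicing): /g/ is a voiced obstruent in word-final position, so it devoices to [k]. /xegereezuzoog/ → xegereezuzook.

xegereezuzook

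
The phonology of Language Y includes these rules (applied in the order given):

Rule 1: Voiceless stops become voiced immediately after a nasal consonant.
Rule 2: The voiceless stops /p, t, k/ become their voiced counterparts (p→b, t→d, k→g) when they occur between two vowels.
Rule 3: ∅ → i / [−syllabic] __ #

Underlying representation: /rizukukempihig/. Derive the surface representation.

rizugugembihigi

Rule 1 (post-nasal voicing): /p/ is a voiceless stop immediately after the nasal /m/, so it voices to [b]. /rizukukempihig/ → rizukukembihig.
Rule 2 (intervocalic voicing): /k/ is a voiceless stop between vowels /u/ and /u/, so it voices to [g]. /k/ is a voiceless stop between vowels /u/ and /e/, so it voices to [g]. /rizukukembihig/ → rizugugembihig.
Rule 3 (final i-epenthesis): the form ends in the consonant /g/, so [i] is inserted word-finally. /rizugugembihig/ → rizugugembihigi.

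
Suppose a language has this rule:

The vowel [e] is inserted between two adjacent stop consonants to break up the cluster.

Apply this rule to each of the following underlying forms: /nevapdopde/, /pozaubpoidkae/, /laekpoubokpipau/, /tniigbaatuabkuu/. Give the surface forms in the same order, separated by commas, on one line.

nevapedopede, pozaubepoidekae, laekepoubokepipau, tniigebaatuabekuu

/nevapdopde/: /p/ and /d/ form a stop–stop cluster, so [e] is inserted between them. /p/ and /d/ form a stop–stop cluster, so [e] is inserted between them. → [nevapedopede].
/pozaubpoidkae/: /b/ and /p/ form a stop–stop cluster, so [e] is inserted between them. /d/ and /k/ form a stop–stop cluster, so [e] is inserted between them. → [pozaubepoidekae].
/laekpoubokpipau/: /k/ and /p/ form a stop–stop cluster, so [e] is inserted between them. /k/ and /p/ form a stop–stop cluster, so [e] is inserted between them. → [laekepoubokepipau].
/tniigbaatuabkuu/: /g/ and /b/ form a stop–stop cluster, so [e] is inserted between them. /b/ and /k/ form a stop–stop cluster, so [e] is inserted between them. → [tniigebaatuabekuu].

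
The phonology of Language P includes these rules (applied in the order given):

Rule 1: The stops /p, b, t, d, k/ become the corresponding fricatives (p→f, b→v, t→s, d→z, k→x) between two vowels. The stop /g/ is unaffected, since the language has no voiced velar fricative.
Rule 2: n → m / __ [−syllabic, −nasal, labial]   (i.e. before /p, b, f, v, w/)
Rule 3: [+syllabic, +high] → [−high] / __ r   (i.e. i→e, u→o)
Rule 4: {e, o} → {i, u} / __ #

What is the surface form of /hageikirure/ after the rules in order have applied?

hageixerori

Rule 1 (intervocalic spirantization): /k/ is a stop between vowels /i/ and /i/, so it spirantizes to the fricative [x]. /hageikirure/ → hageixirure.
Rule 2 (nasal place assimilation): no segment meets the environment; /hageixirure/ is unchanged.
Rule 3 (pre-rhotic lowering): /i/ is a high vowel immediately before /r/, so it lowers to [e]. /u/ is a high vowel immediately before /r/, so it lowers to [o]. /hageixirure/ → hageixerore.
Rule 4 (final vowel raising): /e/ is a mid vowel in word-final position, so it raises to [i]. /hageixerore/ → hageixerori.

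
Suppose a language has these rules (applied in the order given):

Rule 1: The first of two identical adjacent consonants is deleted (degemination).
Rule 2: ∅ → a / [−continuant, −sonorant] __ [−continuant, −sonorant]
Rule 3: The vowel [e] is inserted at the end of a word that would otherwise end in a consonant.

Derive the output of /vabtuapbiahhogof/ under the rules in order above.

Rule 1 (degemination): /hh/ is a geminate; the first /h/ deletes. /vabtuapbiahhogof/ → vabtuapbiahogof.
Rule 2 (stop-cluster a-epenthesis): /b/ and /t/ form a stop–stop cluster, so [a] is inserted between them. /p/ and /b/ form a stop–stop cluster, so [a] is inserted between them. /vabtuapbiahogof/ → vabatuapabiahogof.
Rule 3 (final e-epenthesis): the form ends in the consonant /f/, so [e] is inserted word-finally. /vabatuapabiahogof/ → vabatuapabiahogofe.

vabatuapabiahogofe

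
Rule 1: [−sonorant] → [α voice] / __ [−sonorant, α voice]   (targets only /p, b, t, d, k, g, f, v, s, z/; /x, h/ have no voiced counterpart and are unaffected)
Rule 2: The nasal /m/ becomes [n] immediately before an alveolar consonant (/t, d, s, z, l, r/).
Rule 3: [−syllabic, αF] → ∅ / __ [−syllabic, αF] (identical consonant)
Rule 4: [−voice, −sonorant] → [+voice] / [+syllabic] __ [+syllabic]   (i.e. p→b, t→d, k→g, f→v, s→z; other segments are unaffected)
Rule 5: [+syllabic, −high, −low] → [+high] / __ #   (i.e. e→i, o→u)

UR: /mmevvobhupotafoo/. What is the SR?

mevophubodavou

Rule 1 (regressive voicing assimilation): /b/ precedes the voiceless obstruent /h/, so it devoices to [p] by assimilation. /mmevvobhupotafoo/ → mmevvophupotafoo.
Rule 2 (nasal place assimilation): no segment meets the environment; /mmevvophupotafoo/ is unchanged.
Rule 3 (degemination): /mm/ is a geminate; the first /m/ deletes. /vv/ is a geminate; the first /v/ deletes. /mmevvophupotafoo/ → mevophupotafoo.
Rule 4 (intervocalic voicing): /p/ is a voiceless obstruent between vowels /u/ and /o/, so it voices to [b]. /t/ is a voiceless obstruent between vowels /o/ and /a/, so it voices to [d]. /f/ is a voiceless obstruent between vowels /a/ and /o/, so it voices to [v]. /mevophupotafoo/ → mevophubodavoo.
Rule 5 (final vowel raising): /o/ is a mid vowel in word-final position, so it raises to [u]. /mevophubodavoo/ → mevophubodavou.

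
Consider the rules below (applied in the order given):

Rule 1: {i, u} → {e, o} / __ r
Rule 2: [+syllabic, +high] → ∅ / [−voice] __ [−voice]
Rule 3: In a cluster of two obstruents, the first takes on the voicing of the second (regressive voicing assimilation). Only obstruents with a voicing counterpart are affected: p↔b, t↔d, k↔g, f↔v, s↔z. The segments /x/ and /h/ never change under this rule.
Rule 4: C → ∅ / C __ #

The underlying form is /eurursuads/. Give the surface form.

Rule 1 (pre-rhotic lowering): /u/ is a high vowel immediately before /r/, so it lowers to [o]. /u/ is a high vowel immediately before /r/, so it lowers to [o]. /eurursuads/ → eororsuads.
Rule 2 (high vowel syncope): no segment meets the environment; /eororsuads/ is unchanged.
Rule 3 (regressive voicing assimilation): /d/ precedes the voiceless obstruent /s/, so it devoices to [t] by assimilation. /eororsuads/ → eororsuats.
Rule 4 (final cluster simplification): /s/ is the second consonant of a word-final cluster /ts/, so it deletes. /eororsuats/ → eororsuat.

eororsuat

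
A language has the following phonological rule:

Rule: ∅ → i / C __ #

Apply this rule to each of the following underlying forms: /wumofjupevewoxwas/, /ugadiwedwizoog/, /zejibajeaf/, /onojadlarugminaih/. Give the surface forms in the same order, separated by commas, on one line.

wumofjupevewoxwasi, ugadiwedwizoogi, zejibajeafi, onojadlarugminaihi

/wumofjupevewoxwas/: the form ends in the consonant /s/, so [i] is inserted word-finally. → [wumofjupevewoxwasi].
/ugadiwedwizoog/: the form ends in the consonant /g/, so [i] is inserted word-finally. → [ugadiwedwizoogi].
/zejibajeaf/: the form ends in the consonant /f/, so [i] is inserted word-finally. → [zejibajeafi].
/onojadlarugminaih/: the form ends in the consonant /h/, so [i] is inserted word-finally. → [onojadlarugminaihi].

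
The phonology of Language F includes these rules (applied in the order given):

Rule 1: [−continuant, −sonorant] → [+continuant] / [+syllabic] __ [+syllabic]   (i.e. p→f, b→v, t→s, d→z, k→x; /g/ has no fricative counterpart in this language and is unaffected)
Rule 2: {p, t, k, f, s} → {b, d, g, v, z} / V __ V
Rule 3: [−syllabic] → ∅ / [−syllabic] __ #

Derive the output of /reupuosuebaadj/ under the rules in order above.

Rule 1 (intervocalic spirantization): /p/ is a stop between vowels /u/ and /u/, so it spirantizes to the fricative [f]. /b/ is a stop between vowels /e/ and /a/, so it spirantizes to the fricative [v]. /reupuosuebaadj/ → reufuosuevaadj.
Rule 2 (intervocalic voicing): /f/ is a voiceless obstruent between vowels /u/ and /u/, so it voices to [v]. /s/ is a voiceless obstruent between vowels /o/ and /u/, so it voices to [z]. /reufuosuevaadj/ → reuvuozuevaadj.
Rule 3 (final cluster simplification): /j/ is the second consonant of a word-final cluster /dj/, so it deletes. /reuvuozuevaadj/ → reuvuozuevaad.

reuvuozuevaad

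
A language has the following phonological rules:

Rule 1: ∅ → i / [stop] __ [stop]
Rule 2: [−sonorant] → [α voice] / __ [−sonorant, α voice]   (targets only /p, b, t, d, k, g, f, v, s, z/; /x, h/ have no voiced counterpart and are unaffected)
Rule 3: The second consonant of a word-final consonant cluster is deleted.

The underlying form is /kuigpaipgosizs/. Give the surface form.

Rule 1 (stop-cluster i-epenthesis): /g/ and /p/ form a stop–stop cluster, so [i] is inserted between them. /p/ and /g/ form a stop–stop cluster, so [i] is inserted between them. /kuigpaipgosizs/ → kuigipaipigosizs.
Rule 2 (regressive voicing assimilation): /z/ precedes the voiceless obstruent /s/, so it devoices to [s] by assimilation. /kuigipaipigosizs/ → kuigipaipigosiss.
Rule 3 (final cluster simplification): /s/ is the second consonant of a word-final cluster /ss/, so it deletes. /kuigipaipigosiss/ → kuigipaipigosis.

kuigipaipigosis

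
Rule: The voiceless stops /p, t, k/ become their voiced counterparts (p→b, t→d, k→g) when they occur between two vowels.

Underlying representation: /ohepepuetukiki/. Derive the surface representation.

ohebebuedugigi

/p/ is a voiceless stop between vowels /e/ and /e/, so it voices to [b].
/p/ is a voiceless stop between vowels /e/ and /u/, so it voices to [b].
/t/ is a voiceless stop between vowels /e/ and /u/, so it voices to [d].
/k/ is a voiceless stop between vowels /u/ and /i/, so it voices to [g].
/k/ is a voiceless stop between vowels /i/ and /i/, so it voices to [g].
Surface form: [ohebebuedugigi].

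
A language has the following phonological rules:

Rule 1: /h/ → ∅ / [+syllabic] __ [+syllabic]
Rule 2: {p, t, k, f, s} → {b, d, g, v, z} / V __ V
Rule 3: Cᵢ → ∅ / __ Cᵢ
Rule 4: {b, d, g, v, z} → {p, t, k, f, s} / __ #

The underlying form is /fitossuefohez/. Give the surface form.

Rule 1 (intervocalic h-deletion): /h/ occurs between vowels /o/ and /e/, so it deletes. /fitossuefohez/ → fitossuefoez.
Rule 2 (intervocalic voicing): /t/ is a voiceless obstruent between vowels /i/ and /o/, so it voices to [d]. /f/ is a voiceless obstruent between vowels /e/ and /o/, so it voices to [v]. /fitossuefoez/ → fidossuevoez.
Rule 3 (degemination): /ss/ is a geminate; the first /s/ deletes. /fidossuevoez/ → fidosuevoez.
Rule 4 (final devoicing): /z/ is a voiced obstruent in word-final position, so it devoices to [s]. /fidosuevoez/ → fidosuevoes.

fidosuevoes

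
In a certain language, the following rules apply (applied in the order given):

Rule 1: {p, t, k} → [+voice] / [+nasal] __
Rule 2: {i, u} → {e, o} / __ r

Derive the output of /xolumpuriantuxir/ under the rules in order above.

xolumborianduxer

Rule 1 (post-nasal voicing): /p/ is a voiceless stop immediately after the nasal /m/, so it voices to [b]. /t/ is a voiceless stop immediately after the nasal /n/, so it voices to [d]. /xolumpuriantuxir/ → xolumburianduxir.
Rule 2 (pre-rhotic lowering): /u/ is a high vowel immediately before /r/, so it lowers to [o]. /i/ is a high vowel immediately before /r/, so it lowers to [e]. /xolumburianduxir/ → xolumborianduxer.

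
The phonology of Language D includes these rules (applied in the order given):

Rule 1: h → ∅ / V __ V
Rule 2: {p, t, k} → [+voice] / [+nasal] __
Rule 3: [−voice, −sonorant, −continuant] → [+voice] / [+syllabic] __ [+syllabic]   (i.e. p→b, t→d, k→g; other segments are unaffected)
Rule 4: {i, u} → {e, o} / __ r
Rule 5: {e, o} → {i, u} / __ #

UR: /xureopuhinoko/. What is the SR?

xoreobuinogu

Rule 1 (intervocalic h-deletion): /h/ occurs between vowels /u/ and /i/, so it deletes. /xureopuhinoko/ → xureopuinoko.
Rule 2 (post-nasal voicing): no segment meets the environment; /xureopuinoko/ is unchanged.
Rule 3 (intervocalic voicing): /p/ is a voiceless stop between vowels /o/ and /u/, so it voices to [b]. /k/ is a voiceless stop between vowels /o/ and /o/, so it voices to [g]. /xureopuinoko/ → xureobuinogo.
Rule 4 (pre-rhotic lowering): /u/ is a high vowel immediately before /r/, so it lowers to [o]. /xureobuinogo/ → xoreobuinogo.
Rule 5 (final vowel raising): /o/ is a mid vowel in word-final position, so it raises to [u]. /xoreobuinogo/ → xoreobuinogu.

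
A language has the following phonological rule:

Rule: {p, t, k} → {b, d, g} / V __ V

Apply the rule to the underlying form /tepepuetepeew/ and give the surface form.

tebebuedebeew

/p/ is a voiceless stop between vowels /e/ and /e/, so it voices to [b].
/p/ is a voiceless stop between vowels /e/ and /u/, so it voices to [b].
/t/ is a voiceless stop between vowels /e/ and /e/, so it voices to [d].
/p/ is a voiceless stop between vowels /e/ and /e/, so it voices to [b].
Surface form: [tebebuedebeew].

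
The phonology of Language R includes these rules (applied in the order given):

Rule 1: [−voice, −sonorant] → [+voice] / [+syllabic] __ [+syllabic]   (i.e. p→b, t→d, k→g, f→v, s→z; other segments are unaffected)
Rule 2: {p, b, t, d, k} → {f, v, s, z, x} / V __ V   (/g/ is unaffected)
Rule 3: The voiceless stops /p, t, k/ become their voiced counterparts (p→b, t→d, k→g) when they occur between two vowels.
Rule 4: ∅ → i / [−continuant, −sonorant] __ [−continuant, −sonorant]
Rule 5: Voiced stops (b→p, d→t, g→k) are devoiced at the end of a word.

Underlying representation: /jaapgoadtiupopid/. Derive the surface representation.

Rule 1 (intervocalic voicing): /p/ is a voiceless obstruent between vowels /u/ and /o/, so it voices to [b]. /p/ is a voiceless obstruent between vowels /o/ and /i/, so it voices to [b]. /jaapgoadtiupopid/ → jaapgoadtiubobid.
Rule 2 (intervocalic spirantization): /b/ is a stop between vowels /u/ and /o/, so it spirantizes to the fricative [v]. /b/ is a stop between vowels /o/ and /i/, so it spirantizes to the fricative [v]. /jaapgoadtiubobid/ → jaapgoadtiuvovid.
Rule 3 (intervocalic voicing): no segment meets the environment; /jaapgoadtiuvovid/ is unchanged.
Rule 4 (stop-cluster i-epenthesis): /p/ and /g/ form a stop–stop cluster, so [i] is inserted between them. /d/ and /t/ form a stop–stop cluster, so [i] is inserted between them. /jaapgoadtiuvovid/ → jaapigoaditiuvovid.
Rule 5 (final devoicing): /d/ is a voiced stop in word-final position, so it devoices to [t]. /jaapigoaditiuvovid/ → jaapigoaditiuvovit.

jaapigoaditiuvovit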